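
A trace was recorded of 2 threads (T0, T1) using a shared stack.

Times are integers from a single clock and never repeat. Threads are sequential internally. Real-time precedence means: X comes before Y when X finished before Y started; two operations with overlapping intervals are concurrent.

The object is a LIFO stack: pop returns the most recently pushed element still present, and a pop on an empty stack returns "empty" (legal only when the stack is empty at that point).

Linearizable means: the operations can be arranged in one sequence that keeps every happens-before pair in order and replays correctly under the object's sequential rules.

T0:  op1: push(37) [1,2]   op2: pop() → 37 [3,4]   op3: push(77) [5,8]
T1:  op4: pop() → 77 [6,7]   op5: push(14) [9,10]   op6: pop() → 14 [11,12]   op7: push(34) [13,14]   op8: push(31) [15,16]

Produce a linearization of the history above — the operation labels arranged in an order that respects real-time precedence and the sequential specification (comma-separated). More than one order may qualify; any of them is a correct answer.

after step 1 (op1 push(37)): stack <37>
after step 2 (op2 pop() → 37): stack <>
after step 3 (op3 push(77)): stack <77>
after step 4 (op4 pop() → 77): stack <>
after step 5 (op5 push(14)): stack <14>
after step 6 (op6 pop() → 14): stack <>
after step 7 (op7 push(34)): stack <34>
after step 8 (op8 push(31)): stack <34,31>

op1, op2, op3, op4, op5, op6, op7, op8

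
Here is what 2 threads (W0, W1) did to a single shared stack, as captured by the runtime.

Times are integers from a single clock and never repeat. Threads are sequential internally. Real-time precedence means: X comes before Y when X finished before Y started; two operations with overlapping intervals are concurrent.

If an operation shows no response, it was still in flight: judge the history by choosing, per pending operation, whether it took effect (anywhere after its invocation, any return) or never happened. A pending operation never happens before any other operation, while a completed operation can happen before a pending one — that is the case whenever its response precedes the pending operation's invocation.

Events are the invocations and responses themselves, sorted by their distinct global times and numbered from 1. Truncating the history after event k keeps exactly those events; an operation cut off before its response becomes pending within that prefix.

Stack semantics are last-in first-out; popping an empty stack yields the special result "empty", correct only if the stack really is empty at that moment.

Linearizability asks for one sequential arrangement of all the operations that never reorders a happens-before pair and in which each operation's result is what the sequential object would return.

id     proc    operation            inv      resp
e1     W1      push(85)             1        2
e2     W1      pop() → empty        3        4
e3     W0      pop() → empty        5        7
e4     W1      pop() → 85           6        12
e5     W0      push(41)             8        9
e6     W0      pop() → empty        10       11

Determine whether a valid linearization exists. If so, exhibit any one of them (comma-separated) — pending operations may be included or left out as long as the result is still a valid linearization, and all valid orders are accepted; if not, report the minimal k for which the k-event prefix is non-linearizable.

through event 3 a valid linearization exists; event 4 (e2 responding at time 4) ends that
the completed operations (2 total) allow one real-time order; the stack replay rejects it
one such order, e1, e2, breaks at step 2 where e2 pop() → empty is illegal

not linearizable — minimal violating prefix: 4 events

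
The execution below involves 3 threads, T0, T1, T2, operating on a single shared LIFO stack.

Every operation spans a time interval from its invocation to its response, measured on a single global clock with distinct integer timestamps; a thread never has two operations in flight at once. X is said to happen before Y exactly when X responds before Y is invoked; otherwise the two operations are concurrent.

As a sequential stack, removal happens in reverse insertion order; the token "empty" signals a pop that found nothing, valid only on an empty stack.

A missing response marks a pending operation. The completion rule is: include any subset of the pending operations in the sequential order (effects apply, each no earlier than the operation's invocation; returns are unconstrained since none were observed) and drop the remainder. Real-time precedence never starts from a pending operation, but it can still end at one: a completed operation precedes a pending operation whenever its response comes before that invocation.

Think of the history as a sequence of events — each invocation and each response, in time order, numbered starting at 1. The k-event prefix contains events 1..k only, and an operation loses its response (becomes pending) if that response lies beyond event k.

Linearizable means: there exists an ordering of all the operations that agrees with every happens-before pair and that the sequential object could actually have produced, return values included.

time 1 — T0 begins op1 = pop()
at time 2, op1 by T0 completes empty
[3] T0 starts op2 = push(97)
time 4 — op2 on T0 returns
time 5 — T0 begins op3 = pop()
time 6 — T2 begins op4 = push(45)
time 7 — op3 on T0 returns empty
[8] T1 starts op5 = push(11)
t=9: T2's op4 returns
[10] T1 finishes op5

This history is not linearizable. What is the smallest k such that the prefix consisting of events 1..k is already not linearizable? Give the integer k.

events 1..6 are still linearizable — one witness is op1, op2:
step 1: op1 pop() → empty — stack <>
step 2: op2 push(97) — stack <97>
include event 7 — op3 responding at 7 — and every candidate order breaks
including or dropping the 1 pending operation (op4) in any combination fails
for example op1, op2, op3 (pending dropped) fails at step 3: op3 pop() → empty is not legal there

7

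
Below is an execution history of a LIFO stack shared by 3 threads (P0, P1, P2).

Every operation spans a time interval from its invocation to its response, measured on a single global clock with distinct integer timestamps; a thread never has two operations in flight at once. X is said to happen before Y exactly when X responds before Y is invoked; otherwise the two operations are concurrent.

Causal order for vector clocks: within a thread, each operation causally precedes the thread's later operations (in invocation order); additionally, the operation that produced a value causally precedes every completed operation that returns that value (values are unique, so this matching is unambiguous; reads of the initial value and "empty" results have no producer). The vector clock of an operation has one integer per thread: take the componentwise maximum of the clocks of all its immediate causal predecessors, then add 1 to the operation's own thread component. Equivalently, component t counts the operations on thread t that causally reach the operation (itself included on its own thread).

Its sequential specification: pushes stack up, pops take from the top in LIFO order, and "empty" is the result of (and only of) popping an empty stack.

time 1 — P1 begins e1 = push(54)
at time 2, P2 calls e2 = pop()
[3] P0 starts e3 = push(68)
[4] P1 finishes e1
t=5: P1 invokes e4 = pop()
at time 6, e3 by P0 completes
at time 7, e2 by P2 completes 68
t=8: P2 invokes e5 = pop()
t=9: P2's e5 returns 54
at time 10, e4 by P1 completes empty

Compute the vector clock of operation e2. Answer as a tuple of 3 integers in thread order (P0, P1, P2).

(1, 0, 1)

VC(e1, invoked at 1): no causal predecessors; +1 on P1 → (0, 1, 0)
VC(e3, invoked at 3): no causal predecessors; +1 on P0 → (1, 0, 0)
invoked at 5, e4 merges VC(e1)=(0, 1, 0) and bumps P1's slot → (0, 2, 0)
invoked at 2, e2 merges VC(e3)=(1, 0, 0) and bumps P2's slot → (1, 0, 1)
invoked at 8, e5 merges VC(e1)=(0, 1, 0), VC(e2)=(1, 0, 1) and bumps P2's slot → (1, 1, 2)
target: VC(e2) = (1, 0, 1)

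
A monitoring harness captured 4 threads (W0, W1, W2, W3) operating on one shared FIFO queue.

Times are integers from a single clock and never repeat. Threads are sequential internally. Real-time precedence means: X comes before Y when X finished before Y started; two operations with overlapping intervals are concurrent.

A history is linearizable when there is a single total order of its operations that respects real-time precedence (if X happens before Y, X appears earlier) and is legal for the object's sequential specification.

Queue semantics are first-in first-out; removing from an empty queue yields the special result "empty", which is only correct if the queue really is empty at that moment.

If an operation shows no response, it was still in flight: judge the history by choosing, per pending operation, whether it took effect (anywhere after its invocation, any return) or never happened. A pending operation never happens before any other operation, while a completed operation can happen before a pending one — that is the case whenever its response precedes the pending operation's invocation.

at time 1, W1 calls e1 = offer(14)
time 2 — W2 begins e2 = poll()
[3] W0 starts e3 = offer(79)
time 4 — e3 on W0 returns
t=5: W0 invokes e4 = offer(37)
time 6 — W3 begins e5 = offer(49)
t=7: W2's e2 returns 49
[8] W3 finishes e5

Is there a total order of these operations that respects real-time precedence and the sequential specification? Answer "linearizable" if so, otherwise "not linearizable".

not linearizable

prefix check: 1..6 passes, 1..7 fails once e2's time-7 response joins
2 orders of the 2 completed FIFO queue ops respect real time; none is legal
every completion of the 3 pending operations (e1, e4, e5) was checked; none linearizes
one such order, e2, e3 (pending dropped), breaks at step 1 where e2 poll() → 49 is illegal
one such order, e3, e2 (pending dropped), breaks at step 2 where e2 poll() → 49 is illegal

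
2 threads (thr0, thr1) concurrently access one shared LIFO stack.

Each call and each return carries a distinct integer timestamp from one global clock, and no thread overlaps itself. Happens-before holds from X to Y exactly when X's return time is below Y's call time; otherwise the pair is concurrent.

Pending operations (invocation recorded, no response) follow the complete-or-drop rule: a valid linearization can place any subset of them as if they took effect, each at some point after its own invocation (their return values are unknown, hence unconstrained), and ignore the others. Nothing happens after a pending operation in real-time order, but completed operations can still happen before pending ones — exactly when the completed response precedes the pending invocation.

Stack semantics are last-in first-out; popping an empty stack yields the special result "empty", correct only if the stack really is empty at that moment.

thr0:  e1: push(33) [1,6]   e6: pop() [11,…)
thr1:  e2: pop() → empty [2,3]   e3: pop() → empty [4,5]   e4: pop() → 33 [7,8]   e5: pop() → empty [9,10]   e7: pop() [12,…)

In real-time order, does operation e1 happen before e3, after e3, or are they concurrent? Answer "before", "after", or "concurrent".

concurrent

e1 spans [1,6], e3 spans [4,5]
the intervals overlap in both directions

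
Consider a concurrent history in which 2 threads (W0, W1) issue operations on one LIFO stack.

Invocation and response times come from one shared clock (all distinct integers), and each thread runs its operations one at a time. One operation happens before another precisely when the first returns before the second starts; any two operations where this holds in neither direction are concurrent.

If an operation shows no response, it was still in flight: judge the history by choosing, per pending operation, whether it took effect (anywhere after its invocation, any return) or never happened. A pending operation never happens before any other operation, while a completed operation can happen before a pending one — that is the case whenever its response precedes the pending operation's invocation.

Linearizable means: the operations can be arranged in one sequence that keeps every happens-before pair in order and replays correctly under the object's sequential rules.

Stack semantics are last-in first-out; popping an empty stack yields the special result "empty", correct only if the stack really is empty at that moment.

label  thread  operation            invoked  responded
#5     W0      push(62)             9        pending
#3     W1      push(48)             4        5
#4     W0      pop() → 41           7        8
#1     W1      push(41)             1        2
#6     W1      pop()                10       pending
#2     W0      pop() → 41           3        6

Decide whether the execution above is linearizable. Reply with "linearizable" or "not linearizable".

not linearizable

prefix check: 1..7 passes, 1..8 fails once #4's time-8 response joins
the 4 completed operations admit 2 real-time orders; each fails the LIFO stack replay
for example #1, #2, #3, #4 fails at step 4: #4 pop() → 41 is not legal there
for example #1, #3, #2, #4 fails at step 3: #2 pop() → 41 is not legal there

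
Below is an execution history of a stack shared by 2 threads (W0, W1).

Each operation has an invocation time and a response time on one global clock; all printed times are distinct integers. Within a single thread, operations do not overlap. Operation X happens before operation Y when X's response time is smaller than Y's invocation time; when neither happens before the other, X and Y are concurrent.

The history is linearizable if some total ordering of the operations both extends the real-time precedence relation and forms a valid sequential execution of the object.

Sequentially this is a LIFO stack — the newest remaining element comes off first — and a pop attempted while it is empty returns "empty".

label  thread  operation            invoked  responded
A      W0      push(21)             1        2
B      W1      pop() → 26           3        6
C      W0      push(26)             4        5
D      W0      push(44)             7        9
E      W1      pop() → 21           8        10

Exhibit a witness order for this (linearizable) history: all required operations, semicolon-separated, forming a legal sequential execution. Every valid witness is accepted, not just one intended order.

1. A push(21), leaving stack <21>
2. C push(26), leaving stack <21,26>
3. B pop() → 26, leaving stack <21>
4. E pop() → 21, leaving stack <>
5. D push(44), leaving stack <44>

A; C; B; E; D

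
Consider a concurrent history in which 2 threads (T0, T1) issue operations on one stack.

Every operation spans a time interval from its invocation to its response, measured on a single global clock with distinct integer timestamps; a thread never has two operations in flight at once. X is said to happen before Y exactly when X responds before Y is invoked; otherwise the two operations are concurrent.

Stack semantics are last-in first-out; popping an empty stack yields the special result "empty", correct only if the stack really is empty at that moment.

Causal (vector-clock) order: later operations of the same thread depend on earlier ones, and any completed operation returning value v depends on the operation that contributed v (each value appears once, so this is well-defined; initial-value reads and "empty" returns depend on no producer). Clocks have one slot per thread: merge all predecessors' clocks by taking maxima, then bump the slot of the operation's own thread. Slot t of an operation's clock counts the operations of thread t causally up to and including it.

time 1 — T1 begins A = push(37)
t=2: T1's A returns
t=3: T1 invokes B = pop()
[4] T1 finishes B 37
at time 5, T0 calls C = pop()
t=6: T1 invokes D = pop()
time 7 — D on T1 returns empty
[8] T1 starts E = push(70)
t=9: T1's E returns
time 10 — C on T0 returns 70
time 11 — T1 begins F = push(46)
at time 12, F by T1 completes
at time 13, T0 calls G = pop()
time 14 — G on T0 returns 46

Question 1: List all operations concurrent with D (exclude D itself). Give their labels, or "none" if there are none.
D spans [6,7]; an op avoiding the whole window 6..7 is ordered, any other is concurrent
A [1,2]: before
B [3,4]: before
C [5,10]: concurrent
E [8,9]: after
F [11,12]: after
G [13,14]: after

C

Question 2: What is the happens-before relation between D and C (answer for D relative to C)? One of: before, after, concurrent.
D spans [6,7], C spans [5,10]
the intervals overlap in both directions

concurrent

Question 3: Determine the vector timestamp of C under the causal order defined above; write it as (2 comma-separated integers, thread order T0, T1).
no predecessors for A (invoked 1): T1 increments from zero → (0, 1)
from VC(A)=(0, 1), B (invoked 3) maxes components and bumps T1 → (0, 2)
from VC(B)=(0, 2), D (invoked 6) maxes components and bumps T1 → (0, 3)
from VC(D)=(0, 3), E (invoked 8) maxes components and bumps T1 → (0, 4)
from VC(E)=(0, 4), F (invoked 11) maxes components and bumps T1 → (0, 5)
from VC(E)=(0, 4), C (invoked 5) maxes components and bumps T0 → (1, 4)
from VC(C)=(1, 4), VC(F)=(0, 5), G (invoked 13) maxes components and bumps T0 → (2, 5)
target: VC(C) = (1, 4)

(1, 4)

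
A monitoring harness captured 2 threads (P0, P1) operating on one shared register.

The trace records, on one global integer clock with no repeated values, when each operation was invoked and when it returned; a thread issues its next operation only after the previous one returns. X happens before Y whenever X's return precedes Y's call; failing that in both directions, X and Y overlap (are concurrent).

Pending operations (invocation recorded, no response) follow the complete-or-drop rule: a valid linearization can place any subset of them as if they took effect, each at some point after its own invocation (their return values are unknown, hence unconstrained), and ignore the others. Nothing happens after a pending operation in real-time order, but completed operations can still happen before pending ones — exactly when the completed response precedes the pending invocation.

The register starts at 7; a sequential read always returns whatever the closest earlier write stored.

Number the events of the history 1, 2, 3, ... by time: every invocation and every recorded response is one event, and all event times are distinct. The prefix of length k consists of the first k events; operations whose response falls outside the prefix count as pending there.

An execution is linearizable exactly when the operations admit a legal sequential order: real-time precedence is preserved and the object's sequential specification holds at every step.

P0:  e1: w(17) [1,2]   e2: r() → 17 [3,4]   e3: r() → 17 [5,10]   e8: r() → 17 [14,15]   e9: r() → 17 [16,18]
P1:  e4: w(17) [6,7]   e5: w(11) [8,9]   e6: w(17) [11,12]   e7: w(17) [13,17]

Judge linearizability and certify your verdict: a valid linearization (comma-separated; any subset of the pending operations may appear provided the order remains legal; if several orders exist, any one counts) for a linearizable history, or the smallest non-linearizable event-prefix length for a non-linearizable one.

linearizable — witness: e1, e2, e3, e4, e5, e6, e7, e8, e9

step 1: e1 w(17) — value 17
step 2: e2 r() → 17 — value 17
step 3: e3 r() → 17 — value 17
step 4: e4 w(17) — value 17
step 5: e5 w(11) — value 11
step 6: e6 w(17) — value 17
step 7: e7 w(17) — value 17
step 8: e8 r() → 17 — value 17
step 9: e9 r() → 17 — value 17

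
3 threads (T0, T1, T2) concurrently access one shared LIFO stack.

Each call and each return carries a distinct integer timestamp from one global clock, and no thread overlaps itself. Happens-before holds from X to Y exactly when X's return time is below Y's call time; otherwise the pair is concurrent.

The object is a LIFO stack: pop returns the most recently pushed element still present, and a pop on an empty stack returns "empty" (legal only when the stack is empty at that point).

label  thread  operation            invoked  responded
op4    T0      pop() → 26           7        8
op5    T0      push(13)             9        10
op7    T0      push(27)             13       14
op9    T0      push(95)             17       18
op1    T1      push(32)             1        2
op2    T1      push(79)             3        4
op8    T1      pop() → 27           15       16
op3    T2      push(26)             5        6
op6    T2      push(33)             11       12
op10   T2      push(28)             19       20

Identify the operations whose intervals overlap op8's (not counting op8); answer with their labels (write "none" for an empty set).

concurrent with op8 ([15,16]): every op whose interval crosses 15..16
op1 [1,2]: before
op2 [3,4]: before
op3 [5,6]: before
op4 [7,8]: before
op5 [9,10]: before
op6 [11,12]: before
op7 [13,14]: before
op9 [17,18]: after
op10 [19,20]: after

none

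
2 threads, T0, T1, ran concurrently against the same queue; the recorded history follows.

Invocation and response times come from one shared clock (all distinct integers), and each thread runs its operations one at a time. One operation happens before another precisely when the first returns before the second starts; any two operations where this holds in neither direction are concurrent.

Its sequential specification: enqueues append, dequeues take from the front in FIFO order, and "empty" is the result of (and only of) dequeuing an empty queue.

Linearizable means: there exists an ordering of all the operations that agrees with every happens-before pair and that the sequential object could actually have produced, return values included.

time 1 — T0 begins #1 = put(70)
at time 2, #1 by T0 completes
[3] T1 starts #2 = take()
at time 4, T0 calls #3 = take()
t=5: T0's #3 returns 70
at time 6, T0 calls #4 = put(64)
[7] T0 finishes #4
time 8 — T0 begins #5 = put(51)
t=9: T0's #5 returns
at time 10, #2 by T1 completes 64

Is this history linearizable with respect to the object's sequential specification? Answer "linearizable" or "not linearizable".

a witness: #1, #3, #4, #2, #5
step 1: #1 put(70) — queue <70>
step 2: #3 take() → 70 — queue <>
step 3: #4 put(64) — queue <64>
step 4: #2 take() → 64 — queue <>
step 5: #5 put(51) — queue <51>

linearizable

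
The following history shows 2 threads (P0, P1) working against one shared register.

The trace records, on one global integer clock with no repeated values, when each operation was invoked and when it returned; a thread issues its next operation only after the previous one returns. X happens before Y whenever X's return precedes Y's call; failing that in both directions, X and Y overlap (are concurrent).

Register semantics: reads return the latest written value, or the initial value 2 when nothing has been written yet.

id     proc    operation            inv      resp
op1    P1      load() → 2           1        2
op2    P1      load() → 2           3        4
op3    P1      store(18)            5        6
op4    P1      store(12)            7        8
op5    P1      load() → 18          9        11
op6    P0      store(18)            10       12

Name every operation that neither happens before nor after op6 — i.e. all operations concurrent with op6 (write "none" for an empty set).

op5

op6 spans [10,12]: anything still running between times 10 and 12 counts as concurrent
op1 [1,2]: before
op2 [3,4]: before
op3 [5,6]: before
op4 [7,8]: before
op5 [9,11]: concurrent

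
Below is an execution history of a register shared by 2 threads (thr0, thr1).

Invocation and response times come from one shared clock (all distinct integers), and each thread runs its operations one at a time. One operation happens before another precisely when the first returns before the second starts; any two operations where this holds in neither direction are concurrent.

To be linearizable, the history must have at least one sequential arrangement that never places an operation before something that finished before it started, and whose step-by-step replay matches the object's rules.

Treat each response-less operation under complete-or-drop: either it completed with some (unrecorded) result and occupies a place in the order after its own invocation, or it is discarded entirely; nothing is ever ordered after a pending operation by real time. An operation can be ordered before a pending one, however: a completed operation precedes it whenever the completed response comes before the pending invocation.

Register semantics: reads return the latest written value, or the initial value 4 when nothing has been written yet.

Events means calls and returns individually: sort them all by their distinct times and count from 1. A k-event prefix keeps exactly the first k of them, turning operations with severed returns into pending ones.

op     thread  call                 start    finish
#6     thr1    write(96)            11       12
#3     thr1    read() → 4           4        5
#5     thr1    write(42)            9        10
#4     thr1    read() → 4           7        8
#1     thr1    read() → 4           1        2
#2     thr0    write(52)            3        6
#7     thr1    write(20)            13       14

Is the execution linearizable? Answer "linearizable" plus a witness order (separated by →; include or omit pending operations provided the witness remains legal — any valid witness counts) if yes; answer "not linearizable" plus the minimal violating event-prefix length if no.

not linearizable — minimal violating prefix: 8 events

events 1..7 are fine; event 8 — the response of #4 at time 8 — makes the prefix non-linearizable
the 4 completed operations admit 2 real-time orders; each fails the register replay
one such order, #1, #2, #3, #4, breaks at step 3 where #3 read() → 4 is illegal
one such order, #1, #3, #2, #4, breaks at step 4 where #4 read() → 4 is illegal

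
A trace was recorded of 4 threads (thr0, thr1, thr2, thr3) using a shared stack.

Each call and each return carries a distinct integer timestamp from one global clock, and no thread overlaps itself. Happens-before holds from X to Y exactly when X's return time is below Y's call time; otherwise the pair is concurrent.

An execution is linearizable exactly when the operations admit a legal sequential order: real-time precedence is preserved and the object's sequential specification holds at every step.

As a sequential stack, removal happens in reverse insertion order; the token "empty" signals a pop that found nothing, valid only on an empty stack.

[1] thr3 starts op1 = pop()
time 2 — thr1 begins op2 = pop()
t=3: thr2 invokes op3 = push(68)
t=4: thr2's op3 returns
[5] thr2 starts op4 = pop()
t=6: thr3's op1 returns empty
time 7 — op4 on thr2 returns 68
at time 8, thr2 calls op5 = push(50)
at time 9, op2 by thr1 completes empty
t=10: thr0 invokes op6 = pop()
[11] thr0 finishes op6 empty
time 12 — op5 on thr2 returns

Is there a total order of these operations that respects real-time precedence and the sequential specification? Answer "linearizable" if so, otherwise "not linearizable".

one valid linearization: op1, op2, op3, op4, op6, op5
1. op1 pop() → empty, leaving stack <>
2. op2 pop() → empty, leaving stack <>
3. op3 push(68), leaving stack <68>
4. op4 pop() → 68, leaving stack <>
5. op6 pop() → empty, leaving stack <>
6. op5 push(50), leaving stack <50>

linearizable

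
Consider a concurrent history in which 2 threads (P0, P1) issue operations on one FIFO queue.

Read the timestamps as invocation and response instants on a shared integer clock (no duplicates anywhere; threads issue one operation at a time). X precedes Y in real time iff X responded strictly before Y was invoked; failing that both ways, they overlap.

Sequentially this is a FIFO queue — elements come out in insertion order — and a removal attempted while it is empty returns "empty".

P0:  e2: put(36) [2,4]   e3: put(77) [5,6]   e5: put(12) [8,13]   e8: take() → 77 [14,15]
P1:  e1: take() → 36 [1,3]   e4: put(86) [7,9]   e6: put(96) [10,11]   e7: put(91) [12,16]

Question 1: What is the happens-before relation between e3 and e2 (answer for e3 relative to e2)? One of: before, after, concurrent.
after

e3 spans [5,6], e2 spans [2,4]
resp(e2)=4 < inv(e3)=5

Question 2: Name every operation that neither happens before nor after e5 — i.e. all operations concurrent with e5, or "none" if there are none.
e4, e6, e7

concurrent with e5 ([8,13]): every op whose interval crosses 8..13
e1 [1,3]: before
e2 [2,4]: before
e3 [5,6]: before
e4 [7,9]: concurrent
e6 [10,11]: concurrent
e7 [12,16]: concurrent
e8 [14,15]: after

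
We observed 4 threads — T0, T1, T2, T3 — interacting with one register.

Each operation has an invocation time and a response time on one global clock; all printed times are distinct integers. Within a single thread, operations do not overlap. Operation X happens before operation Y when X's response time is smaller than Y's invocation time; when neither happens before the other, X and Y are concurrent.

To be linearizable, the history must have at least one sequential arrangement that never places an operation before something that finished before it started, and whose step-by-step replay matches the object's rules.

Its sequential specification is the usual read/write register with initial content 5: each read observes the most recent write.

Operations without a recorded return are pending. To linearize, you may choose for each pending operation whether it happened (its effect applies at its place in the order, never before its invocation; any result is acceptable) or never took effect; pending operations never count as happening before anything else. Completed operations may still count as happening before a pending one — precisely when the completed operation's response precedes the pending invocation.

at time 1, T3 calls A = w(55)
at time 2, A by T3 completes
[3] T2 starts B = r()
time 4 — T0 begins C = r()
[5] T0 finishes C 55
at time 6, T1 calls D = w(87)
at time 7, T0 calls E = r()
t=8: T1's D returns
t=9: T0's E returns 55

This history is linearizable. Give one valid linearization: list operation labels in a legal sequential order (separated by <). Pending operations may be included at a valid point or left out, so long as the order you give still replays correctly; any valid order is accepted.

A < B < C < E < D

after step 1 (A w(55)): value 55
after step 2 (B r() (pending, included)): value 55
after step 3 (C r() → 55): value 55
after step 4 (E r() → 55): value 55
after step 5 (D w(87)): value 87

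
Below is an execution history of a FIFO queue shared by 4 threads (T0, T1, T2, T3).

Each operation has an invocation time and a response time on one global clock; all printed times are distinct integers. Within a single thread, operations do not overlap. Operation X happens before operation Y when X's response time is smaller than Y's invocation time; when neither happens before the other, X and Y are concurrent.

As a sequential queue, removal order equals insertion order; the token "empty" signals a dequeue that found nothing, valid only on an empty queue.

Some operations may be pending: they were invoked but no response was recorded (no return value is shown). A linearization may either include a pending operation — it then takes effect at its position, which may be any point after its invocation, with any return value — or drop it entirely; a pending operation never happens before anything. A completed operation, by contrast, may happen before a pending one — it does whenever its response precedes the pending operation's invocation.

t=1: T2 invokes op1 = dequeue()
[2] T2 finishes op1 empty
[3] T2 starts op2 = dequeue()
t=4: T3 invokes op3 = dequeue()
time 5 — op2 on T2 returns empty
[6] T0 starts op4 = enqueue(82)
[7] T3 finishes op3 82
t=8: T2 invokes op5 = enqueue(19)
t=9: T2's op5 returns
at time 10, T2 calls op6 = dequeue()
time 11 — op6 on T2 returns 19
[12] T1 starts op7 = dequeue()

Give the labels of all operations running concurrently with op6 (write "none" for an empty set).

op6 runs from 10 to 11; window-overlapping ops are concurrent
op1 [1,2]: before
op2 [3,5]: before
op3 [4,7]: before
op4 [6,…): concurrent
op5 [8,9]: before
op7 [12,…): after

op4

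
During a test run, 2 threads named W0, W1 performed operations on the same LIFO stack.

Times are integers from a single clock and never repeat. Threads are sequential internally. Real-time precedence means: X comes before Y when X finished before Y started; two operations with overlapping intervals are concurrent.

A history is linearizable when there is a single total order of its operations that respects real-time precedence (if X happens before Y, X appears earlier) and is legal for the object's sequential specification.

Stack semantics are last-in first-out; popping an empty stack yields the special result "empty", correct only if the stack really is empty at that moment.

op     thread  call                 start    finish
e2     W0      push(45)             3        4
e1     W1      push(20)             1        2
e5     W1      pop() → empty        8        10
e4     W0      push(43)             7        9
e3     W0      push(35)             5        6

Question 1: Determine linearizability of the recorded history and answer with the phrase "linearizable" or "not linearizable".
through event 9 a valid linearization exists; event 10 (e5 responding at time 10) ends that
2 orders of the 5 completed LIFO stack ops respect real time; none is legal
one such order, e1, e2, e3, e4, e5, breaks at step 5 where e5 pop() → empty is illegal
one such order, e1, e2, e3, e5, e4, breaks at step 4 where e5 pop() → empty is illegal

not linearizable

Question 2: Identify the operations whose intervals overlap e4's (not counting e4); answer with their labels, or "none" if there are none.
Answer: e5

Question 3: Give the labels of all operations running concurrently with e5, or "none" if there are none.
Answer: e4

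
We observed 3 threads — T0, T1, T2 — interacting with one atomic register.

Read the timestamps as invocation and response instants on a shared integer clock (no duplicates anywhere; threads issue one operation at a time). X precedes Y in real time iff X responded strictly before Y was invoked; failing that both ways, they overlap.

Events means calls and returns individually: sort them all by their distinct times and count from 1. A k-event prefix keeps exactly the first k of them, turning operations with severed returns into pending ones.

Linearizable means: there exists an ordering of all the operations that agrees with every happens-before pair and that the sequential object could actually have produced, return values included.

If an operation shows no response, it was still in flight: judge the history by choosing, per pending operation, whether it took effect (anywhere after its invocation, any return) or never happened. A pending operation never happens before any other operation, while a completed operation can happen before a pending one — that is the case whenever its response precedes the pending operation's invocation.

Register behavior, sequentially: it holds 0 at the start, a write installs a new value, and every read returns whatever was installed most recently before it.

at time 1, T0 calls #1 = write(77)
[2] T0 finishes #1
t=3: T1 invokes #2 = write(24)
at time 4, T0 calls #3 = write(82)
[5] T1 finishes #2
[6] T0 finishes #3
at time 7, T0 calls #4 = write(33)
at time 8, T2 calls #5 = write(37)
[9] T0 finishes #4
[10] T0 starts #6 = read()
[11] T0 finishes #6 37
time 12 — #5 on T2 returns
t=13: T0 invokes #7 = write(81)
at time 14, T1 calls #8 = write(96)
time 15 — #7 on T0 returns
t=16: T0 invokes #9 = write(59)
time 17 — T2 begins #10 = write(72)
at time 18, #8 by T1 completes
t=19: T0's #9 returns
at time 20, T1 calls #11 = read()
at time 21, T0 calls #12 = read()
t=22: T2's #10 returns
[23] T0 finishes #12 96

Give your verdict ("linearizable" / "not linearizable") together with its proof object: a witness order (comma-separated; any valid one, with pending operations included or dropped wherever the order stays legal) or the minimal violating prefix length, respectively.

1. #1 write(77), leaving value 77
2. #2 write(24), leaving value 24
3. #3 write(82), leaving value 82
4. #4 write(33), leaving value 33
5. #5 write(37), leaving value 37
6. #6 read() → 37, leaving value 37
7. #7 write(81), leaving value 81
8. #9 write(59), leaving value 59
9. #8 write(96), leaving value 96
10. #11 read() (pending, included), leaving value 96
11. #12 read() → 96, leaving value 96
12. #10 write(72), leaving value 72

linearizable — witness: #1, #2, #3, #4, #5, #6, #7, #9, #8, #11, #12, #10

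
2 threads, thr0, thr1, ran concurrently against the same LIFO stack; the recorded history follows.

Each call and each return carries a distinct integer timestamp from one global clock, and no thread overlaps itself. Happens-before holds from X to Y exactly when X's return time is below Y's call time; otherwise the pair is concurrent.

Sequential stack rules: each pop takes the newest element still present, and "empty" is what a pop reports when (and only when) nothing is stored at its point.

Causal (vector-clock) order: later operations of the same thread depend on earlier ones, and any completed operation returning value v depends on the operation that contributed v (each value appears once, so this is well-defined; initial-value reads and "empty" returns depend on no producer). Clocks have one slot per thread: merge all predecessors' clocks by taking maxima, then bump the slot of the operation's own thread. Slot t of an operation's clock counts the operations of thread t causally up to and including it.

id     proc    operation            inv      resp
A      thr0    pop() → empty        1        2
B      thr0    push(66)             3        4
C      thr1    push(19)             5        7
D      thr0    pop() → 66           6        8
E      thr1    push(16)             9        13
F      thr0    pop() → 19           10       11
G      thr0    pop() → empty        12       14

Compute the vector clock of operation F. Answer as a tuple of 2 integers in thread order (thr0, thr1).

C, invoked 5, has no incoming edges; only thr1's bump applies → (0, 1)
A, invoked 1, has no incoming edges; only thr0's bump applies → (1, 0)
from VC(C)=(0, 1), E (invoked 9) maxes components and bumps thr1 → (0, 2)
from VC(A)=(1, 0), B (invoked 3) maxes components and bumps thr0 → (2, 0)
from VC(B)=(2, 0), D (invoked 6) maxes components and bumps thr0 → (3, 0)
from VC(C)=(0, 1), VC(D)=(3, 0), F (invoked 10) maxes components and bumps thr0 → (4, 1)
from VC(F)=(4, 1), G (invoked 12) maxes components and bumps thr0 → (5, 1)
target: VC(F) = (4, 1)

(4, 1)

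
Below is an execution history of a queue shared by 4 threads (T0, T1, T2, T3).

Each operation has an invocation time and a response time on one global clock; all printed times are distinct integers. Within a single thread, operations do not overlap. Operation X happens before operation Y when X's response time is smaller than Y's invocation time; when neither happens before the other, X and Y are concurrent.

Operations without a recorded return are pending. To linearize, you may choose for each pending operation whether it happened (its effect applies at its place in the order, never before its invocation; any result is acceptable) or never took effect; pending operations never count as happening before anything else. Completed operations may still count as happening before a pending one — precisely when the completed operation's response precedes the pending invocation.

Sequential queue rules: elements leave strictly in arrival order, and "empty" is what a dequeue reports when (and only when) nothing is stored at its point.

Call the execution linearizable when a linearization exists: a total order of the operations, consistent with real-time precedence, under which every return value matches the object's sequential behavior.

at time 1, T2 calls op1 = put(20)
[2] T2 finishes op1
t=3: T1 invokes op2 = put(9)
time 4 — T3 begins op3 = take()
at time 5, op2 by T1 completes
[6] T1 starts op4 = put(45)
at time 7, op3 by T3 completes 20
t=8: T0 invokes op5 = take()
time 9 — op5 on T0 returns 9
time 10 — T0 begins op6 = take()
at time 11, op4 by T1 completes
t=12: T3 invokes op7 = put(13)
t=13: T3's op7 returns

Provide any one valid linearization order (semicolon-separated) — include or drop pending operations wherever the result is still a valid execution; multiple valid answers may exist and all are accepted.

op1; op2; op3; op4; op5; op6; op7

step 1: op1 put(20) — queue <20>
step 2: op2 put(9) — queue <20,9>
step 3: op3 take() → 20 — queue <9>
step 4: op4 put(45) — queue <9,45>
step 5: op5 take() → 9 — queue <45>
step 6: op6 take() (pending, included) — queue <>
step 7: op7 put(13) — queue <13>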